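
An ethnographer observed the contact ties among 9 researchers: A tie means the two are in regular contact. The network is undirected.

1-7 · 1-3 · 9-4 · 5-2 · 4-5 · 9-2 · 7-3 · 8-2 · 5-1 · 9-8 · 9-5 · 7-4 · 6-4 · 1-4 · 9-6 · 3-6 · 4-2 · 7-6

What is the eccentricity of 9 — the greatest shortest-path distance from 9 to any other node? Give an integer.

2

Distances from 9: 1:2, 2:1, 3:2, 4:1, 5:1, 6:1, 7:2, 8:1.
The largest is 2 (to 7, 1, and 3), so the eccentricity of 9 is 2.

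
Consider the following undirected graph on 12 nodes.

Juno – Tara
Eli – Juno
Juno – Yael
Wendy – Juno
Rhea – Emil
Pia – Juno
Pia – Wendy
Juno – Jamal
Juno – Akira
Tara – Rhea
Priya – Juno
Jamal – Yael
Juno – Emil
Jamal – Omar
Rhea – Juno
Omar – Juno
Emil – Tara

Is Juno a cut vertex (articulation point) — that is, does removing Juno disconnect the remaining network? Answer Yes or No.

Removing Juno leaves {Pia and Wendy} with no path to {Emil, Rhea, and Tara}, so the network splits into 6 components. Juno is a cut vertex.

Yes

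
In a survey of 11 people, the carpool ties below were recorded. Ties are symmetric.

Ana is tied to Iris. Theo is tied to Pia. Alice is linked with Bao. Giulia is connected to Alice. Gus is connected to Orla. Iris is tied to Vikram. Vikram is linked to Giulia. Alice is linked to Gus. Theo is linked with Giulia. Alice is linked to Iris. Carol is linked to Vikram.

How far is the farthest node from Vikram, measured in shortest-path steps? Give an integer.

4

Distances from Vikram: Alice:2, Ana:2, Bao:3, Carol:1, Giulia:1, Gus:3, Iris:1, Orla:4, Pia:3, Theo:2.
The largest is 4 (to Orla), so the eccentricity of Vikram is 4.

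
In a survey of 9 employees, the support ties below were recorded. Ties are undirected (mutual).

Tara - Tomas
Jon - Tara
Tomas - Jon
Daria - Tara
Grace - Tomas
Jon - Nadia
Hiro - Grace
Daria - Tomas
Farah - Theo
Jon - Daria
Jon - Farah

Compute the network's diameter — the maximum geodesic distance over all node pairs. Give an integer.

Eccentricity of each node (its greatest distance to any other): Daria:3, Farah:4, Grace:4, Hiro:5, Jon:3, Nadia:4, Tara:3, Theo:5, Tomas:3.
The maximum eccentricity is 5, realized for instance by the pair Hiro–Theo via Hiro – Grace – Tomas – Jon – Farah – Theo. So the diameter is 5.

5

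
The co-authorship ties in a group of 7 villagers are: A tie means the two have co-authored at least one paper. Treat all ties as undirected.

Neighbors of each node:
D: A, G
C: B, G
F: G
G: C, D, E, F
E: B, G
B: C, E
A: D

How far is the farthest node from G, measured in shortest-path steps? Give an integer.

2

Distances from G: A:2, B:2, C:1, D:1, E:1, F:1.
The largest is 2 (to A and B), so the eccentricity of G is 2.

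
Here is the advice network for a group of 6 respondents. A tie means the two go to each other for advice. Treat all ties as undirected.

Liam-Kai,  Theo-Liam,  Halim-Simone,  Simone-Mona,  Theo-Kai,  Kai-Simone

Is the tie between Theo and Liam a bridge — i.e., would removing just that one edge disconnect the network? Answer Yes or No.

No

Even without that edge, Theo still reaches Liam via Theo – Kai – Liam, so the network stays connected. Not a bridge.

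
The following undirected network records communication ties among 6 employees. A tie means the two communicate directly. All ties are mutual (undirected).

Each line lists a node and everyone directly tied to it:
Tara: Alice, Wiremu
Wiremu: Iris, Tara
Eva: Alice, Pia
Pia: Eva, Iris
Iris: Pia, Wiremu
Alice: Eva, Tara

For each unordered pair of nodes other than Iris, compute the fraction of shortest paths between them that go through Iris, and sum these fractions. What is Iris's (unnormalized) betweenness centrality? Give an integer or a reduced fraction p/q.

2

Pairs whose geodesics pass through Iris — Pia–Tara: 1/2; Pia–Wiremu: 1; Eva–Wiremu: 1/2.
All other pairs contribute 0.
Summing the contributions gives betweenness(Iris) = 2.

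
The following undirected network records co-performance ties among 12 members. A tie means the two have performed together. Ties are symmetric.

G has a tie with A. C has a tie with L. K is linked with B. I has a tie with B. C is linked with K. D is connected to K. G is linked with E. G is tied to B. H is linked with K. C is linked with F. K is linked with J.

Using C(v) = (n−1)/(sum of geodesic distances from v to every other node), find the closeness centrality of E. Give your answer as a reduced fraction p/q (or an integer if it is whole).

11/37

Distances from E: A:2, B:2, C:4, D:4, F:5, G:1, H:4, I:3, J:4, K:3, L:5. Sum = 37.
n = 12, so closeness = 11/37.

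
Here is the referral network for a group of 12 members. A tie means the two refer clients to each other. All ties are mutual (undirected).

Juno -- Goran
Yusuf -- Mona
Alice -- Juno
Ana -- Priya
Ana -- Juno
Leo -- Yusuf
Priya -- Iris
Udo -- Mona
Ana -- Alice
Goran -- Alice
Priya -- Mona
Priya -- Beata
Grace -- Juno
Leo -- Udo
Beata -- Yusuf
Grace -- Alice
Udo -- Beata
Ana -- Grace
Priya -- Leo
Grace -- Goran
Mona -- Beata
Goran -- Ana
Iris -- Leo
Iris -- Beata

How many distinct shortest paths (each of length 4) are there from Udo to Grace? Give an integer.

3

The shortest distance is 4. The length-4 paths are: Udo–Beata–Priya–Ana–Grace; Udo–Mona–Priya–Ana–Grace; Udo–Leo–Priya–Ana–Grace.
That gives 3 distinct shortest paths.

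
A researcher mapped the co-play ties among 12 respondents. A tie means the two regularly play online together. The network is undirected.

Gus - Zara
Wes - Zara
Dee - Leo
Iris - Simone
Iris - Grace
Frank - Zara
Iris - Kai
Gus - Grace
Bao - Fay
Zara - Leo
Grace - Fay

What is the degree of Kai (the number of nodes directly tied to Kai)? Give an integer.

1

Kai is directly tied to Iris. That is 1 neighbor, so the degree of Kai is 1.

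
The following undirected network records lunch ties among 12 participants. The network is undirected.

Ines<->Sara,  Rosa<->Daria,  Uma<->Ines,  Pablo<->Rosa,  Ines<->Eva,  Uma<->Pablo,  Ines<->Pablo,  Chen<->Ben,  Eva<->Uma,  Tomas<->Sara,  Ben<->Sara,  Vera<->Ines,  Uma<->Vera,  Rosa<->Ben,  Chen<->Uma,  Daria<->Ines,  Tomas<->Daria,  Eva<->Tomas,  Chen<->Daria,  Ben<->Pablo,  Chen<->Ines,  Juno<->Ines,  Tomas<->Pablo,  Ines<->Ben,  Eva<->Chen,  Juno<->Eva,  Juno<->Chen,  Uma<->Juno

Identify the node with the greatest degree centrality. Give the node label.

Degrees — Ben:5, Chen:6, Daria:4, Eva:5, Ines:9, Juno:4, Pablo:5, Rosa:3, Sara:3, Tomas:4, Uma:6, Vera:2.
The maximum is 9, attained only by Ines.

Ines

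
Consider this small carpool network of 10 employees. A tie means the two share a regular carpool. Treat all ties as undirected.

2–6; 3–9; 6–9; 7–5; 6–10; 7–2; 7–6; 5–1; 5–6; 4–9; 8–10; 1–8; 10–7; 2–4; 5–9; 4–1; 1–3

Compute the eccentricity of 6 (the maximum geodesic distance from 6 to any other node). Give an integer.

Distances from 6: 1:2, 2:1, 3:2, 4:2, 5:1, 7:1, 8:2, 9:1, 10:1.
The largest is 2 (to 3, 4, 8, and 1), so the eccentricity of 6 is 2.

2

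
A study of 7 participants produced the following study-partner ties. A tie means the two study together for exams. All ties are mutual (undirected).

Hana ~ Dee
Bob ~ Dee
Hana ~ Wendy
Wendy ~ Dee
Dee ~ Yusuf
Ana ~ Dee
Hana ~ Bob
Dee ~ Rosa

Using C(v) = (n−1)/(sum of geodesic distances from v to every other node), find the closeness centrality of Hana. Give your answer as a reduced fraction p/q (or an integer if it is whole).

Distances from Hana: Ana:2, Bob:1, Dee:1, Rosa:2, Wendy:1, Yusuf:2. Sum = 9.
n = 7, so closeness = 6/9 = 2/3.

2/3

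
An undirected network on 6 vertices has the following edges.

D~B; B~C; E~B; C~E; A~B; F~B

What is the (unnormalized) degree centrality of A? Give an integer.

A is directly tied to B. That is 1 neighbor, so the degree of A is 1.

1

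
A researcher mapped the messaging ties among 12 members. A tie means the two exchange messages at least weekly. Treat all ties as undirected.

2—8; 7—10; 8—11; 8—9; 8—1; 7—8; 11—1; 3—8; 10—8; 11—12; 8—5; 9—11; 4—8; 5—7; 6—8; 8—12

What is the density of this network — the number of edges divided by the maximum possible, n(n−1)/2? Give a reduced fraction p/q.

There are 16 edges and 12 nodes, so the maximum possible is C(12,2) = 66.
Density = 16/66 = 8/33.

8/33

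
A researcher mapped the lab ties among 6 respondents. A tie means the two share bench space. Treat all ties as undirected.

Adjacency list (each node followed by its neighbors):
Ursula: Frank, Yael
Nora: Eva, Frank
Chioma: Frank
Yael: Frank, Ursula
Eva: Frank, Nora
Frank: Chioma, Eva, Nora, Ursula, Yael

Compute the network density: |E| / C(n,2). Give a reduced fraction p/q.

There are 7 edges and 6 nodes, so the maximum possible is C(6,2) = 15.
Density = 7/15.

7/15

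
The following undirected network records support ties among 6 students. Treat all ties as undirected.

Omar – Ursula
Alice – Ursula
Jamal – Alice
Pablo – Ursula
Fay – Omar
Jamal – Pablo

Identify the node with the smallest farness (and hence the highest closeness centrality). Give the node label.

Farness (sum of distances to all others) for each node — Alice:9, Fay:13, Jamal:11, Omar:9, Pablo:9, Ursula:7.
The smallest farness is 7, for Ursula, so Ursula has the highest closeness.

Ursula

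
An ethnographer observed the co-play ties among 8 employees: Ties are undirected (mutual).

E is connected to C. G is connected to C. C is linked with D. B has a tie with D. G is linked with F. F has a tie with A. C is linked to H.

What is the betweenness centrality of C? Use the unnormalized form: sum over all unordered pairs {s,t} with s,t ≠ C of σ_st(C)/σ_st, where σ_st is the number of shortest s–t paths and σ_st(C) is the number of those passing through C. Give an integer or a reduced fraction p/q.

Pairs whose geodesics pass through C — A–H: 1; A–E: 1; A–D: 1; A–B: 1; G–H: 1; G–E: 1; G–D: 1; G–B: 1; H–E: 1; H–D: 1; H–B: 1; H–F: 1; E–D: 1; E–B: 1 … (+3 more pairs).
All other pairs contribute 0.
Summing the contributions gives betweenness(C) = 17.

17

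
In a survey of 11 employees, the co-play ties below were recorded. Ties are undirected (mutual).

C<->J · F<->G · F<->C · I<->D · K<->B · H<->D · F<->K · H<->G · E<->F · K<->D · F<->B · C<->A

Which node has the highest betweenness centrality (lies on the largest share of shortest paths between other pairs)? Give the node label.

F

Unnormalized betweenness of each node: A:0, B:0, C:17, D:21/2, E:0, F:59/2, G:11/2, H:2, I:0, J:0, K:25/2.
F has the largest value, 59/2, making it the main broker — the node through which the most shortest paths run.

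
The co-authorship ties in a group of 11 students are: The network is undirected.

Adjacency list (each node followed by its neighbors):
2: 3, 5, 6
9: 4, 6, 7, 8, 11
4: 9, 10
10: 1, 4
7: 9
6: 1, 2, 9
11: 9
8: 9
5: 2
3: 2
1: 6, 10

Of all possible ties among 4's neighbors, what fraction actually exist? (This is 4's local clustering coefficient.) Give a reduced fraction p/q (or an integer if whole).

0

4's neighbors: 9 and 10 (k = 2).
Possible neighbor pairs: C(2,2) = 1. Edges among them: none → e = 0.
Clustering(4) = 0/1.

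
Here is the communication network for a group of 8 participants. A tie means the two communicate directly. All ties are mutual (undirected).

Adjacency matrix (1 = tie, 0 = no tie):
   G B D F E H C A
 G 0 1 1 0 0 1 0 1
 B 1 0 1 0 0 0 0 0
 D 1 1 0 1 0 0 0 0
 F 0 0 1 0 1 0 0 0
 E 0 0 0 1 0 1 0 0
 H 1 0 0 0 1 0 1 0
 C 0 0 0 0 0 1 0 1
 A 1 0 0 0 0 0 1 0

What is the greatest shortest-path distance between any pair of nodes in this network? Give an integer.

Eccentricity of each node (its greatest distance to any other): A:3, B:3, C:3, D:3, E:3, F:3, G:2, H:2.
The maximum eccentricity is 3, realized for instance by the pair B–E via B – D – F – E. So the diameter is 3.

3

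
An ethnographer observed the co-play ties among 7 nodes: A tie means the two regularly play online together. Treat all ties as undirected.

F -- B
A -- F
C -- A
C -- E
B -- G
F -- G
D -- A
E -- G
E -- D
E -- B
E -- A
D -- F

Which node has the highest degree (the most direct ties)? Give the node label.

Degrees — A:4, B:3, C:2, D:3, E:5, F:4, G:3.
The maximum is 5, attained only by E.

E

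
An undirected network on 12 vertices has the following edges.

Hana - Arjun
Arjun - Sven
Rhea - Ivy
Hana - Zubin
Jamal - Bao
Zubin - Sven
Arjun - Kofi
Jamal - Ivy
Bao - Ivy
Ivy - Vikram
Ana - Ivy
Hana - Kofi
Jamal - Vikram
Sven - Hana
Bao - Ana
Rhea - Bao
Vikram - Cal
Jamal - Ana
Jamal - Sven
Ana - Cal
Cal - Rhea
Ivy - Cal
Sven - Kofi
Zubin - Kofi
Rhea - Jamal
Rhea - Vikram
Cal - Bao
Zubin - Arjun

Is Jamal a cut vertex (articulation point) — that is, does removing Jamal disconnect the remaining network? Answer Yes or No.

Removing Jamal leaves {Ana, Bao, Cal, Ivy, Rhea, and Vikram} with no path to {Arjun, Hana, Kofi, Sven, and Zubin}, so the network splits into 2 components. Jamal is a cut vertex.

Yes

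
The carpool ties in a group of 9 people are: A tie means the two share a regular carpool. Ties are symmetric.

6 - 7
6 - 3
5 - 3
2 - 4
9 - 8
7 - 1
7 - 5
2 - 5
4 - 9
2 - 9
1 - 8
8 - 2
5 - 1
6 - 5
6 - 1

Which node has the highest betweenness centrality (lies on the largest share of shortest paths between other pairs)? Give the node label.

Unnormalized betweenness of each node: 1:25/6, 2:9, 3:0, 4:0, 5:21/2, 6:4/3, 7:0, 8:19/6, 9:5/6.
5 has the largest value, 21/2, making it the main broker — the node through which the most shortest paths run.

5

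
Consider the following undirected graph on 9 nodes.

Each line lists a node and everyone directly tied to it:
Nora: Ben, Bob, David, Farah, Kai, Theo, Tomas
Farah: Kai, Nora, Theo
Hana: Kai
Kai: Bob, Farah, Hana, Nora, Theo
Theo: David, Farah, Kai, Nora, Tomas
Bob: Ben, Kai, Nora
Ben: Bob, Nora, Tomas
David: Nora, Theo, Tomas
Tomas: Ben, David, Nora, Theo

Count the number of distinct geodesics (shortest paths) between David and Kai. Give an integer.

The shortest distance is 2. The length-2 paths are: David–Theo–Kai; David–Nora–Kai.
That gives 2 distinct shortest paths.

2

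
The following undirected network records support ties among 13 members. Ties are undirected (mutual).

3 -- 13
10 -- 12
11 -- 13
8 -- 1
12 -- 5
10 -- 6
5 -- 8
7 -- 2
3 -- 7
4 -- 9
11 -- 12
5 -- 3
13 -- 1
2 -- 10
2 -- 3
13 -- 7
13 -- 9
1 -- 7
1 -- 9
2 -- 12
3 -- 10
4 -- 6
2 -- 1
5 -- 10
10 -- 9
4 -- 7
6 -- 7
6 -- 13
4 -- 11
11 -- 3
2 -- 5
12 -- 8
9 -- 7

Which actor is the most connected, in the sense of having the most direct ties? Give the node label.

7

Degrees — 1:5, 2:6, 3:6, 4:4, 5:5, 6:4, 7:7, 8:3, 9:5, 10:6, 11:4, 12:5, 13:6.
The maximum is 7, attained only by 7.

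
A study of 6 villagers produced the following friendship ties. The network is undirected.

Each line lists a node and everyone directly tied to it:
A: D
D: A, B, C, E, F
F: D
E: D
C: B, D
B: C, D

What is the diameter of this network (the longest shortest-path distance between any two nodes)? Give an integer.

Eccentricity of each node (its greatest distance to any other): A:2, B:2, C:2, D:1, E:2, F:2.
The maximum eccentricity is 2, realized for instance by the pair E–A via E – D – A. So the diameter is 2.

2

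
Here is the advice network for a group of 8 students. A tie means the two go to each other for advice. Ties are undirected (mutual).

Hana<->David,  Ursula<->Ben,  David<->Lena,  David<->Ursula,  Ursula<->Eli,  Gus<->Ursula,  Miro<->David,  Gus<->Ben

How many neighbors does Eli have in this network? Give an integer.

Eli is directly tied to Ursula. That is 1 neighbor, so the degree of Eli is 1.

1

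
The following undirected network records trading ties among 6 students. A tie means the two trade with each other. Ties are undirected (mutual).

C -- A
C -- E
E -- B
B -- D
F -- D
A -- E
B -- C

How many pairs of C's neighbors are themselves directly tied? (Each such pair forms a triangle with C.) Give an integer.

2

C's neighbors: A, B, and E.
Neighbor pairs that are themselves tied: C–A–E; C–B–E. Each forms one triangle with C, for 2 in total.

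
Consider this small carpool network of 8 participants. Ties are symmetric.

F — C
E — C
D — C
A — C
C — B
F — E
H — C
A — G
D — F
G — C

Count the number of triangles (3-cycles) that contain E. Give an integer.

1

E's neighbors: C and F.
Neighbor pairs that are themselves tied: E–C–F. Each forms one triangle with E, for 1 in total.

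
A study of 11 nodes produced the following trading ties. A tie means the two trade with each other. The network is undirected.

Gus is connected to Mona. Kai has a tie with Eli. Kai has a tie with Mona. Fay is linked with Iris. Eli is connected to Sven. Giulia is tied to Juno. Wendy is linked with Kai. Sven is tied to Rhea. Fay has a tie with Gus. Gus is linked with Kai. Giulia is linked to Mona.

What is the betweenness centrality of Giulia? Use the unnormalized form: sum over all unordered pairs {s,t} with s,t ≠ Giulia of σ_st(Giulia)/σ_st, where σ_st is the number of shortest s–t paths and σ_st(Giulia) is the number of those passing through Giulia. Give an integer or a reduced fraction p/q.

9

Pairs whose geodesics pass through Giulia — Sven–Juno: 1; Gus–Juno: 1; Wendy–Juno: 1; Rhea–Juno: 1; Iris–Juno: 1; Juno–Eli: 1; Juno–Kai: 1; Juno–Fay: 1; Juno–Mona: 1.
All other pairs contribute 0.
Summing the contributions gives betweenness(Giulia) = 9.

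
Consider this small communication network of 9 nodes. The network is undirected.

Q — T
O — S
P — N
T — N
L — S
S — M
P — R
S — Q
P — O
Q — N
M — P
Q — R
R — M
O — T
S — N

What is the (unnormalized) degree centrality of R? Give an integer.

3

R is directly tied to M, P, and Q. That is 3 neighbors, so the degree of R is 3.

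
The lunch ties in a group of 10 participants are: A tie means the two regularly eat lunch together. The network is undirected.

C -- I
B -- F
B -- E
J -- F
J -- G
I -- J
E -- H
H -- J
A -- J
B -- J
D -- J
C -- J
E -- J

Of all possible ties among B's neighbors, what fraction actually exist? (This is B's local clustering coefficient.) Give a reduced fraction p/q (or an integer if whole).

B's neighbors: E, F, and J (k = 3).
Possible neighbor pairs: C(3,2) = 3. Edges among them: E–J, F–J → e = 2.
Clustering(B) = 2/3.

2/3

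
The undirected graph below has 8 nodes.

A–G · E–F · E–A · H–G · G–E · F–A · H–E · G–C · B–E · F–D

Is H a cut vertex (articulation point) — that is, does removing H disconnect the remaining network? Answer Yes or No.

Even without H, every remaining node can still reach every other (the residual graph is connected), so H is not a cut vertex.

No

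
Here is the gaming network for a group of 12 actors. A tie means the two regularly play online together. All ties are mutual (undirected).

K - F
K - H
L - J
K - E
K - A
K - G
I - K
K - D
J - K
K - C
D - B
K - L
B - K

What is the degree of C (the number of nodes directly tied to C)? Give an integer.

C is directly tied to K. That is 1 neighbor, so the degree of C is 1.

1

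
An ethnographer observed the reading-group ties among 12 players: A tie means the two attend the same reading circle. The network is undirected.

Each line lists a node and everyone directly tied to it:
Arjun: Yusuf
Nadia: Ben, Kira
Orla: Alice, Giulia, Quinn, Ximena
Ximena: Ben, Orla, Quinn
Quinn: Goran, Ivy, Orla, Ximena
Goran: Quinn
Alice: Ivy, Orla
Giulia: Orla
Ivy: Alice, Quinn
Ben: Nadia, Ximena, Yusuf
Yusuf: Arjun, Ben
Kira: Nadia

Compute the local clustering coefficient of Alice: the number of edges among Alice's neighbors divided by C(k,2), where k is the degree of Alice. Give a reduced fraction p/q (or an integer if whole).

Alice's neighbors: Ivy and Orla (k = 2).
Possible neighbor pairs: C(2,2) = 1. Edges among them: none → e = 0.
Clustering(Alice) = 0/1.

0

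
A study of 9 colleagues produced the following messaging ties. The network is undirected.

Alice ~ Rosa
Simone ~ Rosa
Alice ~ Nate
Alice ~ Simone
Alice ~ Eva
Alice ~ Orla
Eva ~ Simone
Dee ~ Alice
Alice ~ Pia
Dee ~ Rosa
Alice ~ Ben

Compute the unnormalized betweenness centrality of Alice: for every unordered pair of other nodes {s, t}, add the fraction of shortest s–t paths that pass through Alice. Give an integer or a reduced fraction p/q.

Pairs whose geodesics pass through Alice — Ben–Nate: 1; Ben–Rosa: 1; Ben–Simone: 1; Ben–Orla: 1; Ben–Pia: 1; Ben–Dee: 1; Ben–Eva: 1; Nate–Rosa: 1; Nate–Simone: 1; Nate–Orla: 1; Nate–Pia: 1; Nate–Dee: 1; Nate–Eva: 1; Rosa–Orla: 1 … (+11 more pairs).
All other pairs contribute 0.
Summing the contributions gives betweenness(Alice) = 24.

24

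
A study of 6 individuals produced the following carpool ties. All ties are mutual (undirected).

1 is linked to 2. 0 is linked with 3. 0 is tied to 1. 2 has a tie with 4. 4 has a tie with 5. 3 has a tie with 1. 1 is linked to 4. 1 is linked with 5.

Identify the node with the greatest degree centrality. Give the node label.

1

Degrees — 0:2, 1:5, 2:2, 3:2, 4:3, 5:2.
The maximum is 5, attained only by 1.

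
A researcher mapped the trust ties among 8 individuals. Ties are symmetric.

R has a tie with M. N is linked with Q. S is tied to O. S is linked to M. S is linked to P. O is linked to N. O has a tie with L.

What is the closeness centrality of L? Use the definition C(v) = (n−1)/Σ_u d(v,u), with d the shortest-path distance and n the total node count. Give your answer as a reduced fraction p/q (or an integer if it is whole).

7/18

Distances from L: M:3, N:2, O:1, P:3, Q:3, R:4, S:2. Sum = 18.
n = 8, so closeness = 7/18.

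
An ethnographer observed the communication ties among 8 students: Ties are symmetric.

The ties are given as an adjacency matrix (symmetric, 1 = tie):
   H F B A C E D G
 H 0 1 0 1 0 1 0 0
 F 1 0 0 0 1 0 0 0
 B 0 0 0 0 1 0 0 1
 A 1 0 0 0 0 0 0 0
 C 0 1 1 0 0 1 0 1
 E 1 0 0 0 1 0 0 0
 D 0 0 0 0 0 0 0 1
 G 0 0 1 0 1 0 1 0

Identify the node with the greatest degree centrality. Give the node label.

C

Degrees — A:1, B:2, C:4, D:1, E:2, F:2, G:3, H:3.
The maximum is 4, attained only by C.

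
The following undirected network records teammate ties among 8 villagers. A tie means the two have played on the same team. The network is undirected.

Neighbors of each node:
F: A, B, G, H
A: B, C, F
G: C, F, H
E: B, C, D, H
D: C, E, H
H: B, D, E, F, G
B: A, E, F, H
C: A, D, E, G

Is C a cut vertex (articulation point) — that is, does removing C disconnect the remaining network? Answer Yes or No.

No

Even without C, every remaining node can still reach every other (the residual graph is connected), so C is not a cut vertex.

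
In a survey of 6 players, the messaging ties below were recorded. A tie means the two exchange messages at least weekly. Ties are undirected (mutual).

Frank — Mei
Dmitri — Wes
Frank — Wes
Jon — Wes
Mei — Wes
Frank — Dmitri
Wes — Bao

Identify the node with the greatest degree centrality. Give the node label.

Wes

Degrees — Bao:1, Dmitri:2, Frank:3, Jon:1, Mei:2, Wes:5.
The maximum is 5, attained only by Wes.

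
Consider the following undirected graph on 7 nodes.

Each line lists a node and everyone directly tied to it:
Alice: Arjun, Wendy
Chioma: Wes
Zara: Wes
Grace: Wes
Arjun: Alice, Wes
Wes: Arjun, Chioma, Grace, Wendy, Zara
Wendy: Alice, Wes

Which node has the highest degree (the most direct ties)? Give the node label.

Degrees — Alice:2, Arjun:2, Chioma:1, Grace:1, Wendy:2, Wes:5, Zara:1.
The maximum is 5, attained only by Wes.

Wes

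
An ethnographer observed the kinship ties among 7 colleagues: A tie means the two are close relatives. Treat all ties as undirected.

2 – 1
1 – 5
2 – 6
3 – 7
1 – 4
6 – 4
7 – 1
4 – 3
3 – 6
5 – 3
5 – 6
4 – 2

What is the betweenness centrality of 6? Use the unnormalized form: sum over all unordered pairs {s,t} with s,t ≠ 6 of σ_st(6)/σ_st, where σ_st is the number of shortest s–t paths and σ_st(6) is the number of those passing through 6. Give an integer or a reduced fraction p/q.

Pairs whose geodesics pass through 6 — 3–2: 1/2; 4–5: 1/3; 2–5: 1/2.
All other pairs contribute 0.
Summing the contributions gives betweenness(6) = 4/3.

4/3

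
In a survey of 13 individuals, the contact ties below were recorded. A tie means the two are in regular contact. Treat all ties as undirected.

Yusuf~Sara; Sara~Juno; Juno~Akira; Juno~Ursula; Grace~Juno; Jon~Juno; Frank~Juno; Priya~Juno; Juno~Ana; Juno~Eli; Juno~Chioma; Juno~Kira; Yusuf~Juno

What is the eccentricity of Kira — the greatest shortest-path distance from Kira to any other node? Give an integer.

2

Distances from Kira: Akira:2, Ana:2, Chioma:2, Eli:2, Frank:2, Grace:2, Jon:2, Juno:1, Priya:2, Sara:2, Ursula:2, Yusuf:2.
The largest is 2 (to Yusuf, Frank, Ana, Jon, Grace, Akira, Eli, Chioma, Ursula, Sara, and Priya), so the eccentricity of Kira is 2.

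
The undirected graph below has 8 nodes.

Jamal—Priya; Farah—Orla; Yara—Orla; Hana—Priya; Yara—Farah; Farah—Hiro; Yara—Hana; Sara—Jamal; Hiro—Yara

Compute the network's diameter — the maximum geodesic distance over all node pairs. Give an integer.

Eccentricity of each node (its greatest distance to any other): Farah:5, Hana:3, Hiro:5, Jamal:4, Orla:5, Priya:3, Sara:5, Yara:4.
The maximum eccentricity is 5, realized for instance by the pair Sara–Hiro via Sara – Jamal – Priya – Hana – Yara – Hiro. So the diameter is 5.

5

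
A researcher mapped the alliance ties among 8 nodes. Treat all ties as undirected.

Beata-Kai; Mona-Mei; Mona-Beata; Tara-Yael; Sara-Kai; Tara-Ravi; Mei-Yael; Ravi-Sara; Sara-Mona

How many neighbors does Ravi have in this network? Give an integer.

2

Ravi is directly tied to Sara and Tara. That is 2 neighbors, so the degree of Ravi is 2.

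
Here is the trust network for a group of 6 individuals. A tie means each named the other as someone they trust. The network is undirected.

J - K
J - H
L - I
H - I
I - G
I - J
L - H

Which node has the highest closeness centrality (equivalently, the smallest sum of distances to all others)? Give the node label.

Farness (sum of distances to all others) for each node — G:10, H:7, I:6, J:7, K:11, L:9.
The smallest farness is 6, for I, so I has the highest closeness.

I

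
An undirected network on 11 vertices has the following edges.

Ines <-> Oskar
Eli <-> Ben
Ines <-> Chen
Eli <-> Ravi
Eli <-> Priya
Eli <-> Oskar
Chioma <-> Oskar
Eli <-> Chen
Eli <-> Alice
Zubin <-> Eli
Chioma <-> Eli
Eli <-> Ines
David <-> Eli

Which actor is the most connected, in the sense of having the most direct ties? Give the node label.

Degrees — Alice:1, Ben:1, Chen:2, Chioma:2, David:1, Eli:10, Ines:3, Oskar:3, Priya:1, Ravi:1, Zubin:1.
The maximum is 10, attained only by Eli.

Eli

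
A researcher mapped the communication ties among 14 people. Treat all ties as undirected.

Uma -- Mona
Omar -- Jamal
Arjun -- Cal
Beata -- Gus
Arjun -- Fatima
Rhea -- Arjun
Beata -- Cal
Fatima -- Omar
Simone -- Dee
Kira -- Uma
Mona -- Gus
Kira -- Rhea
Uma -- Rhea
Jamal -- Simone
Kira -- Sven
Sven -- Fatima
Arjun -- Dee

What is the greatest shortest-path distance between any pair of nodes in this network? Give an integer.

6

Eccentricity of each node (its greatest distance to any other): Arjun:3, Beata:5, Cal:4, Dee:4, Fatima:4, Gus:6, Jamal:6, Kira:4, Mona:6, Omar:5, Rhea:4, Simone:5, Sven:4, Uma:5.
The maximum eccentricity is 6, realized for instance by the pair Jamal–Mona via Jamal – Omar – Fatima – Sven – Kira – Uma – Mona. So the diameter is 6.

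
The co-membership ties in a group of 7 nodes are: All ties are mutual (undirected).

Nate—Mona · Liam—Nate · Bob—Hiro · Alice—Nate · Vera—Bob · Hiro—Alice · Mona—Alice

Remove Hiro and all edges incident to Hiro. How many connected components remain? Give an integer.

2

Without Hiro, the remaining ties split the others into: {Bob, Vera}; {Alice, Liam, Mona, Nate}.
That's 2 separate components.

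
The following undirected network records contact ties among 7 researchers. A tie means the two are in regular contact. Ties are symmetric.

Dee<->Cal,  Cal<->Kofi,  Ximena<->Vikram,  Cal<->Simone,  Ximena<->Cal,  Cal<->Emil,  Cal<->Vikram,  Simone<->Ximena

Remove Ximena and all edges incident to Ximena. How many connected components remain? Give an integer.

Ximena's neighbors (Cal, Simone, and Vikram) remain reachable from one another through other ties, so the rest of the network stays in one piece.

1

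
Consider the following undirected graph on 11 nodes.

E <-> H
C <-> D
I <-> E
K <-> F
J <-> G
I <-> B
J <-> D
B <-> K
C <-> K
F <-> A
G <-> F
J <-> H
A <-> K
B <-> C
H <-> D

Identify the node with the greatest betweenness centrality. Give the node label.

Unnormalized betweenness of each node: A:0, B:8, C:15/2, D:13/2, E:7/2, F:6, G:5, H:6, I:9/2, J:13/2, K:23/2.
K has the largest value, 23/2, making it the main broker — the node through which the most shortest paths run.

K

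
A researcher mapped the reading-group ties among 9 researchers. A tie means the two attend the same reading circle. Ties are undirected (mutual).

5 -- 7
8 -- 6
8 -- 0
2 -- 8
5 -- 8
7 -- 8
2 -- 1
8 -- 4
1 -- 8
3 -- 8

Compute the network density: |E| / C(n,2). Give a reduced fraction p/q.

5/18

There are 10 edges and 9 nodes, so the maximum possible is C(9,2) = 36.
Density = 10/36 = 5/18.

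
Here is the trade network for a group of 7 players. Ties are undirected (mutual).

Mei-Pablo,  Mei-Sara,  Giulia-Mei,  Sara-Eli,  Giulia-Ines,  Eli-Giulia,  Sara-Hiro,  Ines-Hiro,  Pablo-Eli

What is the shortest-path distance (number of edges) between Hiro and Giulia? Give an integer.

2

One shortest route is Hiro – Ines – Giulia, which uses 2 edges, and Hiro and Giulia are not directly tied, so nothing shorter exists. So d(Hiro,Giulia) = 2.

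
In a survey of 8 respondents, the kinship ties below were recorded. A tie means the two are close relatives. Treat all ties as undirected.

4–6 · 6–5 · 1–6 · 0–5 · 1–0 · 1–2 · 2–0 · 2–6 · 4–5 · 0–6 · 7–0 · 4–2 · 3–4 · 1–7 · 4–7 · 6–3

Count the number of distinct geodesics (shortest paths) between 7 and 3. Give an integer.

1

The shortest distance is 2, and the only length-2 path is 7–4–3. So there is exactly 1 shortest path.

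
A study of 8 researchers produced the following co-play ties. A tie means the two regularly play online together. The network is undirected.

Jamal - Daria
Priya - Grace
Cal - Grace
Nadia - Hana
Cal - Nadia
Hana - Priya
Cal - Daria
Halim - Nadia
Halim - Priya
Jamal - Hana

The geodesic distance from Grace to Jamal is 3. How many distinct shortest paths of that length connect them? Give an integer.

The shortest distance is 3. The length-3 paths are: Grace–Priya–Hana–Jamal; Grace–Cal–Daria–Jamal.
That gives 2 distinct shortest paths.

2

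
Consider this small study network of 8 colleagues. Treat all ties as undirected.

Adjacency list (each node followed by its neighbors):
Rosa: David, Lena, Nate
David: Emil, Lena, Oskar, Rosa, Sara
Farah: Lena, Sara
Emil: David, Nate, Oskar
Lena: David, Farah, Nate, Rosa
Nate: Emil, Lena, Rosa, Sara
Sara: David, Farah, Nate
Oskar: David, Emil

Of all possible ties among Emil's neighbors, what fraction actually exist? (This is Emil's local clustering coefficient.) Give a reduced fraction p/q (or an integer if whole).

Emil's neighbors: David, Nate, and Oskar (k = 3).
Possible neighbor pairs: C(3,2) = 3. Edges among them: David–Oskar → e = 1.
Clustering(Emil) = 1/3.

1/3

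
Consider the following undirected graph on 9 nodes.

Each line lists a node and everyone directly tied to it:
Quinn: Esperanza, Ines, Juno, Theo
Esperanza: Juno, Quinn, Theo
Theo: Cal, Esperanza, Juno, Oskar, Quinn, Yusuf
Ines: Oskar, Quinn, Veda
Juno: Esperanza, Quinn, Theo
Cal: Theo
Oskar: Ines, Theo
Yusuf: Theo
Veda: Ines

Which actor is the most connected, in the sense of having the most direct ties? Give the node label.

Degrees — Cal:1, Esperanza:3, Ines:3, Juno:3, Oskar:2, Quinn:4, Theo:6, Veda:1, Yusuf:1.
The maximum is 6, attained only by Theo.

Theo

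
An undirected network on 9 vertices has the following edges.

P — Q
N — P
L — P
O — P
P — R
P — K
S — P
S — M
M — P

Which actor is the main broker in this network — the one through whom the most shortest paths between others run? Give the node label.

Unnormalized betweenness of each node: K:0, L:0, M:0, N:0, O:0, P:27, Q:0, R:0, S:0.
P has the largest value, 27, making it the main broker — the node through which the most shortest paths run.

P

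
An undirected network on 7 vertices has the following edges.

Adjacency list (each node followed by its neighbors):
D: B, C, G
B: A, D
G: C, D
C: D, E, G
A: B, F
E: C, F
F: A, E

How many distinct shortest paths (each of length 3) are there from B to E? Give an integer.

The shortest distance is 3. The length-3 paths are: B–D–C–E; B–A–F–E.
That gives 2 distinct shortest paths.

2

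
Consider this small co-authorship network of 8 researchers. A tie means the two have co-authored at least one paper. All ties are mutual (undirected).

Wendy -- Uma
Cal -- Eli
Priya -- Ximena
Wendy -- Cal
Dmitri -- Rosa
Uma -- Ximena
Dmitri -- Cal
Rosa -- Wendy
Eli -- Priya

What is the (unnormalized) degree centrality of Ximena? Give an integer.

2

Ximena is directly tied to Priya and Uma. That is 2 neighbors, so the degree of Ximena is 2.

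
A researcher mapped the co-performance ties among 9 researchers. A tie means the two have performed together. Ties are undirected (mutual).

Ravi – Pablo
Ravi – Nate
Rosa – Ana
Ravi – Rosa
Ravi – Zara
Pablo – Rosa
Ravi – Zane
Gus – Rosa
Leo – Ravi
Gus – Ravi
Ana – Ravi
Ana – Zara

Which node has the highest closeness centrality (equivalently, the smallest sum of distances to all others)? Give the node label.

Farness (sum of distances to all others) for each node — Ana:13, Gus:14, Leo:15, Nate:15, Pablo:14, Ravi:8, Rosa:12, Zane:15, Zara:14.
The smallest farness is 8, for Ravi, so Ravi has the highest closeness.

Ravi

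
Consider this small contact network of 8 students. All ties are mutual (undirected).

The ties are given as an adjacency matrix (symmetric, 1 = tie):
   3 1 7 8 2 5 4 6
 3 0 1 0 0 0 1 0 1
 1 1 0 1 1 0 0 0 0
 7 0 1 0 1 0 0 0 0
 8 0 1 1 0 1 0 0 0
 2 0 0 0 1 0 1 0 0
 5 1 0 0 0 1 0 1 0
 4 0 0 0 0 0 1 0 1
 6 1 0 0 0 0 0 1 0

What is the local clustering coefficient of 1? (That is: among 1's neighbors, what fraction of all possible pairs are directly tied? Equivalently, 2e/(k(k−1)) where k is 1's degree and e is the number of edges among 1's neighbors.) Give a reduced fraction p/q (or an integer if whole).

1/3

1's neighbors: 3, 7, and 8 (k = 3).
Possible neighbor pairs: C(3,2) = 3. Edges among them: 7–8 → e = 1.
Clustering(1) = 1/3.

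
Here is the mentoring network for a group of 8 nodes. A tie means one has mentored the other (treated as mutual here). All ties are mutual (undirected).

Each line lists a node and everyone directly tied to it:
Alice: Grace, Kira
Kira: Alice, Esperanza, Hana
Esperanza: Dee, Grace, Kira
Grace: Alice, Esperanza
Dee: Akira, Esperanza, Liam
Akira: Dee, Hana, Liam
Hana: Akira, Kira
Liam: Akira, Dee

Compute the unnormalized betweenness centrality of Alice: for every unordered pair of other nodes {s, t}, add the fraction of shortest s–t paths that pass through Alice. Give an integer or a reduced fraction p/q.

1

Pairs whose geodesics pass through Alice — Grace–Hana: 1/2; Grace–Kira: 1/2.
All other pairs contribute 0.
Summing the contributions gives betweenness(Alice) = 1.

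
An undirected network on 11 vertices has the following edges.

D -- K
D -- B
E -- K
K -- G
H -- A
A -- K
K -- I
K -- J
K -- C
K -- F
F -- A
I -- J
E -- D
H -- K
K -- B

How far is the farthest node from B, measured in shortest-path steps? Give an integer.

2

Distances from B: A:2, C:2, D:1, E:2, F:2, G:2, H:2, I:2, J:2, K:1.
The largest is 2 (to H, G, I, F, J, C, E, and A), so the eccentricity of B is 2.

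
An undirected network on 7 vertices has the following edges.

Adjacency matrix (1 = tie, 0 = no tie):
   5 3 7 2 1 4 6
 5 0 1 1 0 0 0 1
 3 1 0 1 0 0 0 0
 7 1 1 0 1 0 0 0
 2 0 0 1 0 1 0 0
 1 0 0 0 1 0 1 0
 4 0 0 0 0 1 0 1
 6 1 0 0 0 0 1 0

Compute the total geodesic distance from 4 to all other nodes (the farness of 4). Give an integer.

Distances from 4: 1:1, 2:2, 3:3, 5:2, 6:1, 7:3.
Sum = 1 + 2 + 3 + 2 + 1 + 3 = 12.

12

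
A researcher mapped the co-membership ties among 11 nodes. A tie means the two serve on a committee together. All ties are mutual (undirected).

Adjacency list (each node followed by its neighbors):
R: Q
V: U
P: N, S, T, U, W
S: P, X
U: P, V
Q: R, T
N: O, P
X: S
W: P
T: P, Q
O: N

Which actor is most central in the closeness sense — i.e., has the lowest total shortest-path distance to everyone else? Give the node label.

Farness (sum of distances to all others) for each node — N:23, O:32, P:16, Q:28, R:37, S:23, T:21, U:23, V:32, W:25, X:32.
The smallest farness is 16, for P, so P has the highest closeness.

P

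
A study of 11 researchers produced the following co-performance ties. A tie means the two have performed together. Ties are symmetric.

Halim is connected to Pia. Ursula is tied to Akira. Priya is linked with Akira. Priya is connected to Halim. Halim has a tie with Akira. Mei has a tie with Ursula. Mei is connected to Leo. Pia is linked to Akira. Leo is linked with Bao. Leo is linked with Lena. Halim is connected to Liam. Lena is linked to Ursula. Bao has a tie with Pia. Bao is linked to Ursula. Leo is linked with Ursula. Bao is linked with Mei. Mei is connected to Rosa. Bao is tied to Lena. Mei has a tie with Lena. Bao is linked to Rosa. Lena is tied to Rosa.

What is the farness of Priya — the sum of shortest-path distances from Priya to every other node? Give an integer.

Distances from Priya: Akira:1, Bao:3, Halim:1, Lena:3, Leo:3, Liam:2, Mei:3, Pia:2, Rosa:4, Ursula:2.
Sum = 1 + 3 + 1 + 3 + 3 + 2 + 3 + 2 + 4 + 2 = 24.

24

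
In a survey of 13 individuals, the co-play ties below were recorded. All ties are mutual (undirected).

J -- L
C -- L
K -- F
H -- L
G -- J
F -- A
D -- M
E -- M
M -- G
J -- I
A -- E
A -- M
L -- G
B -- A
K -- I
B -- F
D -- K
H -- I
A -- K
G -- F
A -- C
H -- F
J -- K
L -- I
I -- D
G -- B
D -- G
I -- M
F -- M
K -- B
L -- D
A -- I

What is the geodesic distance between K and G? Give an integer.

2

One shortest route is K – F – G, which uses 2 edges, and K and G are not directly tied, so nothing shorter exists. So d(K,G) = 2.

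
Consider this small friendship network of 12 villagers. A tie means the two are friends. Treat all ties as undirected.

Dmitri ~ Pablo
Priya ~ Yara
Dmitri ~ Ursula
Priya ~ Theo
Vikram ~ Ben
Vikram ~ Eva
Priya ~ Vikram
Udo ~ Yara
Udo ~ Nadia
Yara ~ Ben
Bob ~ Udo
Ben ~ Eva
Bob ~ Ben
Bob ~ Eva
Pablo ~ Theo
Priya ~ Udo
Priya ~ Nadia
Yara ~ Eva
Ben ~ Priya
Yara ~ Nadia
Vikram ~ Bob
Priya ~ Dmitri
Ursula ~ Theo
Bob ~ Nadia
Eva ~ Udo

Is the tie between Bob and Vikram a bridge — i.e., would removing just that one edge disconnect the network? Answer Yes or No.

No

Even without that edge, Bob still reaches Vikram via Bob – Ben – Vikram, so the network stays connected. Not a bridge.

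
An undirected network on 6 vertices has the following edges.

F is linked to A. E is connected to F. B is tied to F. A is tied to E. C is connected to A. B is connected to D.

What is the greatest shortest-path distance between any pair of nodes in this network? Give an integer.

4

Eccentricity of each node (its greatest distance to any other): A:3, B:3, C:4, D:4, E:3, F:2.
The maximum eccentricity is 4, realized for instance by the pair C–D via C – A – F – B – D. So the diameter is 4.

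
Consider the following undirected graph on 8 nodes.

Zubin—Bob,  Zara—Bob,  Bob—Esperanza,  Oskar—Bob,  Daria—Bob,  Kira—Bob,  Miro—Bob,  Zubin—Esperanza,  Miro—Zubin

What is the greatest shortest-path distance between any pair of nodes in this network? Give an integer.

2

Eccentricity of each node (its greatest distance to any other): Bob:1, Daria:2, Esperanza:2, Kira:2, Miro:2, Oskar:2, Zara:2, Zubin:2.
The maximum eccentricity is 2, realized for instance by the pair Kira–Miro via Kira – Bob – Miro. So the diameter is 2.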